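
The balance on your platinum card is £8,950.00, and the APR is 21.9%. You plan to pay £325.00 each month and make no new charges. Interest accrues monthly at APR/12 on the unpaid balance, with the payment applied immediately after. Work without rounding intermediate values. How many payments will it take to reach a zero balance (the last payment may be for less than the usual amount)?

39 months

Monthly rate r = 21.9%/12 = 1.825% = 0.01825.
Recurrence: B ← B·(1+r) − £325.00.
Month 1: interest £163.34; balance after payment £8,788.34.
Month 2: interest £160.39; balance after payment £8,623.72.
Closed form: n = −ln(1 − rB₀/P)/ln(1+r) = −ln(0.49742)/ln(1.01825) ≈ 38.612, so the balance reaches zero during payment 39.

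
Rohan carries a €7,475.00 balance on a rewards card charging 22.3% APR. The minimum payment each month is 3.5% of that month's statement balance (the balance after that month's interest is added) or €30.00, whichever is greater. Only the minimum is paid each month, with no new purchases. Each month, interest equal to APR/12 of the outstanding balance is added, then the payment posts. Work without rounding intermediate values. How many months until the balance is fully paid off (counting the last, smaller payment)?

Monthly rate r = 22.3%/12 = 1.85833% = 0.0185833.
While 3.5% of the post-interest balance exceeds €30.00, each month B ← (B·(1+r))·(1 − 0.035), i.e. B shrinks by the factor (1+r)·0.965 = 0.98293.
This holds for months 1–127. Entering month 128 the balance is €839.74; 3.5% of the post-interest balance is now below €30.00, so the flat €30.00 minimum applies from here.
From month 128 a fixed €30.00 at rate r clears €839.74 in 40 more payments. Total: 127 + 40 = 167 months.

167 months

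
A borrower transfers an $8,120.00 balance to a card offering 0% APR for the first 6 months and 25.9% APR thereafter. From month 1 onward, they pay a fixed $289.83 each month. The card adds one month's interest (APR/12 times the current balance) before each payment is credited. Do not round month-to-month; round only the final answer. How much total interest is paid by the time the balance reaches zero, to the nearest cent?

$2,370.06

Promo months 1–6 at r₀ = 0%/12 = 0; months 7+ at r₁ = 25.9%/12 = 0.0215833.
After month 6 (no interest yet): B = $8,120.00 − 6·$289.83 = $6,381.02.
Then at r₁ with $289.83/mo: n₂ = −ln(1 − r₁·B/P)/ln(1+r₁) ≈ 30.19 → 31 more payments.
Total paid = 36·$289.83 + $56.18 = $10,490.06; interest = $10,490.06 − $8,120.00 = $2,370.06.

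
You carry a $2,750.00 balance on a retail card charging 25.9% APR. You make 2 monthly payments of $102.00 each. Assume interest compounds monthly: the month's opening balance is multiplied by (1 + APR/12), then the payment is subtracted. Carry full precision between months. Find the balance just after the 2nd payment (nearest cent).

$2,663.79

Monthly rate r = 25.9%/12 = 2.15833% = 0.0215833.
Each month: B ← B·(1+r) − $102.00.
Month 1: interest $59.35; balance after payment $2,707.35.
Month 2: interest $58.43; balance after payment $2,663.79.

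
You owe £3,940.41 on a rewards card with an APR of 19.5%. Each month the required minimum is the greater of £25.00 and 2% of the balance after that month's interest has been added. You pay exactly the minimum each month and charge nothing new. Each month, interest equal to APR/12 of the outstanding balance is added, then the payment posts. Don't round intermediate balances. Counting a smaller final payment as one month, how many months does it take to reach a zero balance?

Monthly rate r = 19.5%/12 = 1.625% = 0.01625.
While 2% of the post-interest balance exceeds £25.00, each month B ← (B·(1+r))·(1 − 0.02), i.e. B shrinks by the factor (1+r)·0.98 = 0.99593.
This holds for months 1–286. Entering month 287 the balance is £1,225.63; 2% of the post-interest balance is now below £25.00, so the flat £25.00 minimum applies from here.
From month 287 a fixed £25.00 at rate r clears £1,225.63 in 99 more payments. Total: 286 + 99 = 385 months.

385 months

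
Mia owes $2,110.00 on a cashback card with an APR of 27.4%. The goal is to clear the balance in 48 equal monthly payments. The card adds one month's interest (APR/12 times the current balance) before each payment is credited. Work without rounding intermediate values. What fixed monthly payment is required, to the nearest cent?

Monthly rate r = 27.4%/12 = 2.28333% = 0.0228333.
Level-payment amortization: P = B₀·r / (1 − (1+r)^(−n)) = 2110.00·0.0228333 / (1 − 1.02283^(−48)).
Denominator 1 − (1+r)^(−48) = 0.661650062.
P = 48.1783 / 0.661650062 ≈ 72.82.

$72.82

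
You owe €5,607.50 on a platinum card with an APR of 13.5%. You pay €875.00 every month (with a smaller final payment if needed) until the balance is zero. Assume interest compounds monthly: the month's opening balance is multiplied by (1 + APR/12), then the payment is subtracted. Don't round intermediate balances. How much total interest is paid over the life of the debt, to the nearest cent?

Monthly rate r = 13.5%/12 = 1.125% = 0.01125.
Payoff takes n = ⌈−ln(1 − rB₀/P)/ln(1+r)⌉ = ⌈6.689⌉ = 7 payments; the last is €603.64.
Total paid = 6·€875.00 + €603.64 = €5,853.64.
Total interest = total paid − principal = €5,853.64 − €5,607.50 = €246.14.

€246.14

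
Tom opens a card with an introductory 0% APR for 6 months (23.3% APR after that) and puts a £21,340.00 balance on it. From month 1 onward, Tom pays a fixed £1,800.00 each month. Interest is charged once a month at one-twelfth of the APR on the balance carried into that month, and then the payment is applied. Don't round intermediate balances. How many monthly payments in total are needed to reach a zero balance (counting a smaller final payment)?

13 months

Promo months 1–6 at r₀ = 0%/12 = 0; months 7+ at r₁ = 23.3%/12 = 0.0194167.
After month 6 (no interest yet): B = £21,340.00 − 6·£1,800.00 = £10,540.00.
Then at r₁ with £1,800.00/mo: n₂ = −ln(1 − r₁·B/P)/ln(1+r₁) ≈ 6.28 → 7 more payments.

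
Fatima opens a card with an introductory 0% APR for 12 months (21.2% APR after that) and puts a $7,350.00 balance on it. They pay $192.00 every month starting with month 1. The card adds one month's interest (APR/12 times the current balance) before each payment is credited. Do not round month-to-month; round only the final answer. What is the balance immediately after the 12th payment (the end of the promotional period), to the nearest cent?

Promo months 1–12 at r₀ = 0%/12 = 0; months 13+ at r₁ = 21.2%/12 = 0.0176667.
After month 12 (no interest yet): B = $7,350.00 − 12·$192.00 = $5,046.00.

$5,046.00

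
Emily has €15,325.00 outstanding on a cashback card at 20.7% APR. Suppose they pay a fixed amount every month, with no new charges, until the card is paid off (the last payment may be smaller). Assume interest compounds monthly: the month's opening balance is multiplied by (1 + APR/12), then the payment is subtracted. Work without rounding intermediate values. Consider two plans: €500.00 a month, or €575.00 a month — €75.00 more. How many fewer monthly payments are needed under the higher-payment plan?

Monthly rate r = 20.7%/12 = 1.725% = 0.01725.
At €500.00/mo: n = ⌈−ln(1 − rB₀/P)/ln(1+r)⌉ = 44 payments (last €493.01); total interest = total paid − €15,325.00 = €6,668.01.
At €575.00/mo: 37 payments (last €0.63); total interest €5,375.63.
Payments saved = 44 − 37 = 7.

7 fewer payments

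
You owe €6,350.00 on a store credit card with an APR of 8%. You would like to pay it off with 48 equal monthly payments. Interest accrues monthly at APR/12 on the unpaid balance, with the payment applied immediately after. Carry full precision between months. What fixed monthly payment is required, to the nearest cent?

€155.02

Monthly rate r = 8%/12 = 0.666667% = 0.00666667.
Level-payment amortization: P = B₀·r / (1 − (1+r)^(−n)) = 6350.00·0.00666667 / (1 − 1.00667^(−48)).
Denominator 1 − (1+r)^(−48) = 0.27307942.
P = 42.3333 / 0.27307942 ≈ 155.02.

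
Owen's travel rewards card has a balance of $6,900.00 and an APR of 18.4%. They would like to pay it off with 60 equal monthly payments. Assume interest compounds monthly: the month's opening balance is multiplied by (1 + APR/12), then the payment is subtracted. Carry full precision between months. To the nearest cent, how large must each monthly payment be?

Monthly rate r = 18.4%/12 = 1.53333% = 0.0153333.
Level-payment amortization: P = B₀·r / (1 − (1+r)^(−n)) = 6900.00·0.0153333 / (1 − 1.01533^(−60)).
Denominator 1 − (1+r)^(−60) = 0.598688742.
P = 105.8 / 0.598688742 ≈ 176.72.

$176.72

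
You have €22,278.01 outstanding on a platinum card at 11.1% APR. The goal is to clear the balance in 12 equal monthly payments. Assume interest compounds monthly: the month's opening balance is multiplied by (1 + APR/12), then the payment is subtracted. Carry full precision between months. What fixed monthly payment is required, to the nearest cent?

Monthly rate r = 11.1%/12 = 0.925% = 0.00925.
Level-payment amortization: P = B₀·r / (1 − (1+r)^(−n)) = 22278.01·0.00925 / (1 − 1.00925^(−12)).
Denominator 1 − (1+r)^(−12) = 0.104604509.
P = 206.072 / 0.104604509 ≈ 1970.01.

€1,970.01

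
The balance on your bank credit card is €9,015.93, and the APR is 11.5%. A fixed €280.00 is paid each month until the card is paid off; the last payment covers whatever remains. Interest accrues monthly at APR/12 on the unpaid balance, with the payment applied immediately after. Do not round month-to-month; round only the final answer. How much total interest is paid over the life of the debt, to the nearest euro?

€1,817

Monthly rate r = 11.5%/12 = 0.958333% = 0.00958333.
Payoff takes n = ⌈−ln(1 − rB₀/P)/ln(1+r)⌉ = ⌈38.690⌉ = 39 payments; the last is €193.35.
Total paid = 38·€280.00 + €193.35 = €10,833.35.
Total interest = total paid − principal = €10,833.35 − €9,015.93 = €1,817.42.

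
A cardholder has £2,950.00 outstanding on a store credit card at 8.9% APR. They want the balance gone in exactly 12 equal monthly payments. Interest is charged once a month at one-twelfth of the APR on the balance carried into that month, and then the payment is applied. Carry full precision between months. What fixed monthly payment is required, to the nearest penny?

£257.85

Monthly rate r = 8.9%/12 = 0.741667% = 0.00741667.
Level-payment amortization: P = B₀·r / (1 − (1+r)^(−n)) = 2950.00·0.00741667 / (1 − 1.00742^(−12)).
Denominator 1 − (1+r)^(−12) = 0.0848539246.
P = 21.8792 / 0.0848539246 ≈ 257.85.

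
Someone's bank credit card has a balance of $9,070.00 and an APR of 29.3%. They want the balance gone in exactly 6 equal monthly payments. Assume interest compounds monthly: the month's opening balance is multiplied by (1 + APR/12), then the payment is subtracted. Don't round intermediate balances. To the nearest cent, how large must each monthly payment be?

Monthly rate r = 29.3%/12 = 2.44167% = 0.0244167.
Level-payment amortization: P = B₀·r / (1 − (1+r)^(−n)) = 9070.00·0.0244167 / (1 − 1.02442^(−6)).
Denominator 1 − (1+r)^(−6) = 0.134752832.
P = 221.459 / 0.134752832 ≈ 1643.45.

$1,643.45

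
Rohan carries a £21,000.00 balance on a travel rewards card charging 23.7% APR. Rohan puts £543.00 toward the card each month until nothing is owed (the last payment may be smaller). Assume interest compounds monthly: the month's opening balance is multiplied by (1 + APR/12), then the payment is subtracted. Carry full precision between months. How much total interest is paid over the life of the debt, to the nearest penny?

Monthly rate r = 23.7%/12 = 1.975% = 0.01975.
Payoff takes n = ⌈−ln(1 − rB₀/P)/ln(1+r)⌉ = ⌈73.789⌉ = 74 payments; the last is £429.30.
Total paid = 73·£543.00 + £429.30 = £40,068.30.
Total interest = total paid − principal = £40,068.30 − £21,000.00 = £19,068.30.

£19,068.30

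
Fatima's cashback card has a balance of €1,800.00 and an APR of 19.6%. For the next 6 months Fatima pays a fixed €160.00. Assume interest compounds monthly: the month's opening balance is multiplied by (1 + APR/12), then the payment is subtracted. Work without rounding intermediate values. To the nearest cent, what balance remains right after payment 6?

€983.70

Monthly rate r = 19.6%/12 = 1.63333% = 0.0163333.
Each month: B ← B·(1+r) − €160.00.
Month 1: interest €29.40; balance after payment €1,669.40.
Month 2: interest €27.27; balance after payment €1,536.67.
Month 3: interest €25.10; balance after payment €1,401.77.
Month 4: interest €22.90; balance after payment €1,264.66.
Month 5: interest €20.66; balance after payment €1,125.32.
Month 6: interest €18.38; balance after payment €983.70.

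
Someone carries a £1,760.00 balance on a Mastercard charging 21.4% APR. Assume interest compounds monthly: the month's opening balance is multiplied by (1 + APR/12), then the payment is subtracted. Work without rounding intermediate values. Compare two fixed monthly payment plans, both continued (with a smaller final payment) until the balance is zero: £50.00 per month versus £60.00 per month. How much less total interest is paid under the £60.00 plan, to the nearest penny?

£281.66

Monthly rate r = 21.4%/12 = 1.78333% = 0.0178333.
At £50.00/mo: n = ⌈−ln(1 − rB₀/P)/ln(1+r)⌉ = 56 payments (last £45.17); total interest = total paid − £1,760.00 = £1,035.17.
At £60.00/mo: 42 payments (last £53.51); total interest £753.51.
Interest saved = £1,035.17 − £753.51 = £281.66.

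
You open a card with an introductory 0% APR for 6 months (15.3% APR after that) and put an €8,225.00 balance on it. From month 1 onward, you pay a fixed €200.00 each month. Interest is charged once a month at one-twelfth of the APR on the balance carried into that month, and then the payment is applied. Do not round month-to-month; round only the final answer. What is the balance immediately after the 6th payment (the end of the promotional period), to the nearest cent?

Promo months 1–6 at r₀ = 0%/12 = 0; months 7+ at r₁ = 15.3%/12 = 0.01275.
After month 6 (no interest yet): B = €8,225.00 − 6·€200.00 = €7,025.00.

€7,025.00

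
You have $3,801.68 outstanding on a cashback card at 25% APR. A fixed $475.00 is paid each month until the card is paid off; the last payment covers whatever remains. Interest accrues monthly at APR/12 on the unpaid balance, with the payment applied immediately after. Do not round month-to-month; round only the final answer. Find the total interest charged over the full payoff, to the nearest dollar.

$401

Monthly rate r = 25%/12 = 2.08333% = 0.0208333.
Payoff takes n = ⌈−ln(1 − rB₀/P)/ln(1+r)⌉ = ⌈8.847⌉ = 9 payments; the last is $402.76.
Total paid = 8·$475.00 + $402.76 = $4,202.76.
Total interest = total paid − principal = $4,202.76 − $3,801.68 = $401.08.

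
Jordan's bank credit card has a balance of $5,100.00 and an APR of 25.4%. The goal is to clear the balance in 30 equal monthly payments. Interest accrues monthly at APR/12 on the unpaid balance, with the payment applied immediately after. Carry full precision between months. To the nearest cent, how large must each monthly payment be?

Monthly rate r = 25.4%/12 = 2.11667% = 0.0211667.
Level-payment amortization: P = B₀·r / (1 − (1+r)^(−n)) = 5100.00·0.0211667 / (1 − 1.02117^(−30)).
Denominator 1 − (1+r)^(−30) = 0.466540932.
P = 107.95 / 0.466540932 ≈ 231.38.

$231.38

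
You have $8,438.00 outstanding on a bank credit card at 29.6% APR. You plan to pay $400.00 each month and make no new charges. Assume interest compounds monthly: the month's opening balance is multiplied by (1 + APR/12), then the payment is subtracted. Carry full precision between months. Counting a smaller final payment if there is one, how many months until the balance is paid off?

Monthly rate r = 29.6%/12 = 2.46667% = 0.0246667.
Recurrence: B ← B·(1+r) − $400.00.
Month 1: interest $208.14; balance after payment $8,246.14.
Month 2: interest $203.40; balance after payment $8,049.54.
Closed form: n = −ln(1 − rB₀/P)/ln(1+r) = −ln(0.47966)/ln(1.02467) ≈ 30.150, so the balance reaches zero during payment 31.

31 months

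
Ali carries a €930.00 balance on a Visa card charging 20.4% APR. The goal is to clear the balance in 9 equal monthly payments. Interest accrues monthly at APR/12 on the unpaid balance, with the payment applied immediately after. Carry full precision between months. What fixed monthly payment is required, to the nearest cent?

€112.31

Monthly rate r = 20.4%/12 = 1.7% = 0.017.
Level-payment amortization: P = B₀·r / (1 − (1+r)^(−n)) = 930.00·0.017 / (1 − 1.017^(−9)).
Denominator 1 − (1+r)^(−9) = 0.14076606.
P = 15.81 / 0.14076606 ≈ 112.31.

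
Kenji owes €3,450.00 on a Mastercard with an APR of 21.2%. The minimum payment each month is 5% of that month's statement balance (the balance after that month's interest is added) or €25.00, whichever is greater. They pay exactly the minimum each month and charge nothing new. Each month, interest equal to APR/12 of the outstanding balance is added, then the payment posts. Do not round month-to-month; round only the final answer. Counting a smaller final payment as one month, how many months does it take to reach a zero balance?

83 months

Monthly rate r = 21.2%/12 = 1.76667% = 0.0176667.
While 5% of the post-interest balance exceeds €25.00, each month B ← (B·(1+r))·(1 − 0.05), i.e. B shrinks by the factor (1+r)·0.95 = 0.96678.
This holds for months 1–58. Entering month 59 the balance is €486.31; 5% of the post-interest balance is now below €25.00, so the flat €25.00 minimum applies from here.
From month 59 a fixed €25.00 at rate r clears €486.31 in 25 more payments. Total: 58 + 25 = 83 months.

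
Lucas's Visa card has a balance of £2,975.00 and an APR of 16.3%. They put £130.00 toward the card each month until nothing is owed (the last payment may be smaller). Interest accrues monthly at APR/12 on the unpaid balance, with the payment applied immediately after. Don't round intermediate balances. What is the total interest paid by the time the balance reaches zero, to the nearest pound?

£612

Monthly rate r = 16.3%/12 = 1.35833% = 0.0135833.
Payoff takes n = ⌈−ln(1 − rB₀/P)/ln(1+r)⌉ = ⌈27.594⌉ = 28 payments; the last is £77.43.
Total paid = 27·£130.00 + £77.43 = £3,587.43.
Total interest = total paid − principal = £3,587.43 − £2,975.00 = £612.43.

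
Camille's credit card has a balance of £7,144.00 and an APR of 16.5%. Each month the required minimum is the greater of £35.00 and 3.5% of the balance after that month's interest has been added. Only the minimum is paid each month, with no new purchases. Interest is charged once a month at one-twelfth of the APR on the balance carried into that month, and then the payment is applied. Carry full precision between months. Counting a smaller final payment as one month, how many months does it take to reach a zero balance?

127 months

Monthly rate r = 16.5%/12 = 1.375% = 0.01375.
While 3.5% of the post-interest balance exceeds £35.00, each month B ← (B·(1+r))·(1 − 0.035), i.e. B shrinks by the factor (1+r)·0.965 = 0.97827.
This holds for months 1–91. Entering month 92 the balance is £967.47; 3.5% of the post-interest balance is now below £35.00, so the flat £35.00 minimum applies from here.
From month 92 a fixed £35.00 at rate r clears £967.47 in 36 more payments. Total: 91 + 36 = 127 months.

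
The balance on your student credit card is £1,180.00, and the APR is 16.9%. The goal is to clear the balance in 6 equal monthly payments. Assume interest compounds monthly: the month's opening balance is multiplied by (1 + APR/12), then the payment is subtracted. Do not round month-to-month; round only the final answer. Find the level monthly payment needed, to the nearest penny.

£206.47

Monthly rate r = 16.9%/12 = 1.40833% = 0.0140833.
Level-payment amortization: P = B₀·r / (1 − (1+r)^(−n)) = 1180.00·0.0140833 / (1 − 1.01408^(−6)).
Denominator 1 − (1+r)^(−6) = 0.0804864579.
P = 16.6183 / 0.0804864579 ≈ 206.47.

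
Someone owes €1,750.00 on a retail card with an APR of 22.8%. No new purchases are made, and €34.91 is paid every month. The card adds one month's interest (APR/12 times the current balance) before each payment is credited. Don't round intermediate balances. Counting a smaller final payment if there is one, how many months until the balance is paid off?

Monthly rate r = 22.8%/12 = 1.9% = 0.019.
Recurrence: B ← B·(1+r) − €34.91.
Month 1: interest €33.25; balance after payment €1,748.34.
Month 2: interest €33.22; balance after payment €1,746.65.
Closed form: n = −ln(1 − rB₀/P)/ln(1+r) = −ln(0.047551)/ln(1.019) ≈ 161.832, so the balance reaches zero during payment 162.

162 payments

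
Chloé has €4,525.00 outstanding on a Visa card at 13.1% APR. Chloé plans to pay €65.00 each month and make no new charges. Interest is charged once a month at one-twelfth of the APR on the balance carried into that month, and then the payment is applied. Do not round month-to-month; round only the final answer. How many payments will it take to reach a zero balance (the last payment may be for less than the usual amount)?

Monthly rate r = 13.1%/12 = 1.09167% = 0.0109167.
Recurrence: B ← B·(1+r) − €65.00.
Month 1: interest €49.40; balance after payment €4,509.40.
Month 2: interest €49.23; balance after payment €4,493.63.
Closed form: n = −ln(1 − rB₀/P)/ln(1+r) = −ln(0.24003)/ln(1.01092) ≈ 131.428, so the balance reaches zero during payment 132.

132 months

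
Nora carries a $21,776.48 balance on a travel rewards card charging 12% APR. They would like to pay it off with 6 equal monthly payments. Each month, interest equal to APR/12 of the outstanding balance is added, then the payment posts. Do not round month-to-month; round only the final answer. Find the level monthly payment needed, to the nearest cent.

Monthly rate r = 12%/12 = 1% = 0.01.
Level-payment amortization: P = B₀·r / (1 − (1+r)^(−n)) = 21776.48·0.01 / (1 − 1.01^(−6)).
Denominator 1 − (1+r)^(−6) = 0.0579547647.
P = 217.765 / 0.0579547647 ≈ 3757.50.

$3,757.50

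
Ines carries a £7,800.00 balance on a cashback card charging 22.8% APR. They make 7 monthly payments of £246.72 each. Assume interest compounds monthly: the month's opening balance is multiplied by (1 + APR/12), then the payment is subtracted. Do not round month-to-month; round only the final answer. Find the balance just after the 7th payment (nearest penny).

£7,069.78

Monthly rate r = 22.8%/12 = 1.9% = 0.019.
Each month: B ← B·(1+r) − £246.72.
Month 1: interest £148.20; balance after payment £7,701.48.
Month 2: interest £146.33; balance after payment £7,601.09.
Month 3: interest £144.42; balance after payment £7,498.79.
Month 4: interest £142.48; balance after payment £7,394.55.
Month 5: interest £140.50; balance after payment £7,288.32.
Month 6: interest £138.48; balance after payment £7,180.08.
Month 7: interest £136.42; balance after payment £7,069.78.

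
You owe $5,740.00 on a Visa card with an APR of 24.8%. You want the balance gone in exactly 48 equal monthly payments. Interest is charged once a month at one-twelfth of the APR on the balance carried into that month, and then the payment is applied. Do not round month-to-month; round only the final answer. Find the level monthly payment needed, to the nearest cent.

$189.68

Monthly rate r = 24.8%/12 = 2.06667% = 0.0206667.
Level-payment amortization: P = B₀·r / (1 − (1+r)^(−n)) = 5740.00·0.0206667 / (1 − 1.02067^(−48)).
Denominator 1 − (1+r)^(−48) = 0.625396974.
P = 118.627 / 0.625396974 ≈ 189.68.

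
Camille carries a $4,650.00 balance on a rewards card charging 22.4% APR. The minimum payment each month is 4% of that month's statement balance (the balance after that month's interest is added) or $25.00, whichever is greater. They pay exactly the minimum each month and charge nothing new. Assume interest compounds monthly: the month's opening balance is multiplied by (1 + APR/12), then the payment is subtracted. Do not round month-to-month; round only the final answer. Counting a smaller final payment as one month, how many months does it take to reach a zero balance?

124 months

Monthly rate r = 22.4%/12 = 1.86667% = 0.0186667.
While 4% of the post-interest balance exceeds $25.00, each month B ← (B·(1+r))·(1 − 0.04), i.e. B shrinks by the factor (1+r)·0.96 = 0.97792.
This holds for months 1–91. Entering month 92 the balance is $609.62; 4% of the post-interest balance is now below $25.00, so the flat $25.00 minimum applies from here.
From month 92 a fixed $25.00 at rate r clears $609.62 in 33 more payments. Total: 91 + 33 = 124 months.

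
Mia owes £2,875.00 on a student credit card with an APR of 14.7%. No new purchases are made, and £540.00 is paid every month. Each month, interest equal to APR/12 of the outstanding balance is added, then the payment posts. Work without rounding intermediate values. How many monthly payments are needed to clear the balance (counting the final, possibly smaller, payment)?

6 months

Monthly rate r = 14.7%/12 = 1.225% = 0.01225.
Recurrence: B ← B·(1+r) − £540.00.
Month 1: interest £35.22; balance after payment £2,370.22.
Month 2: interest £29.04; balance after payment £1,859.25.
Month 3: interest £22.78; balance after payment £1,342.03.
Month 4: interest £16.44; balance after payment £818.47.
Month 5: interest £10.03; balance after payment £288.50.
Month 6: interest £3.53; balance after payment £0.00.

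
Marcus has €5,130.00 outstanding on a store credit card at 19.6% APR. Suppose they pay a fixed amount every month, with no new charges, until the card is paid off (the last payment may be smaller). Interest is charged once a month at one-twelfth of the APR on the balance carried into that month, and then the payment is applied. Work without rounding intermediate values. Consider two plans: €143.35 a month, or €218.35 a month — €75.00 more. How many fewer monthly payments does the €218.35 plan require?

25 fewer payments

Monthly rate r = 19.6%/12 = 1.63333% = 0.0163333.
At €143.35/mo: n = ⌈−ln(1 − rB₀/P)/ln(1+r)⌉ = 55 payments (last €30.55); total interest = total paid − €5,130.00 = €2,641.45.
At €218.35/mo: 30 payments (last €192.23); total interest €1,394.38.
Payments saved = 55 − 30 = 25.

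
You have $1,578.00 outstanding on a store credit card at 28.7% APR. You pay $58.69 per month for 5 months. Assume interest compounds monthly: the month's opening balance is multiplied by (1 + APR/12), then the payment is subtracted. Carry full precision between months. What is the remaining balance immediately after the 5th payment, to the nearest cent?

$1,468.12

Monthly rate r = 28.7%/12 = 2.39167% = 0.0239167.
Each month: B ← B·(1+r) − $58.69.
Month 1: interest $37.74; balance after payment $1,557.05.
Month 2: interest $37.24; balance after payment $1,535.60.
Month 3: interest $36.73; balance after payment $1,513.64.
Month 4: interest $36.20; balance after payment $1,491.15.
Month 5: interest $35.66; balance after payment $1,468.12.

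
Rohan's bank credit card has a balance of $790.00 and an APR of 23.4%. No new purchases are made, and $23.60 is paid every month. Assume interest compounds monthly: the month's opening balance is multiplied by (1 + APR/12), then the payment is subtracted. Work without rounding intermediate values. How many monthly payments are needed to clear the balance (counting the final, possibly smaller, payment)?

55 payments

Monthly rate r = 23.4%/12 = 1.95% = 0.0195.
Recurrence: B ← B·(1+r) − $23.60.
Month 1: interest $15.40; balance after payment $781.80.
Month 2: interest $15.25; balance after payment $773.45.
Closed form: n = −ln(1 − rB₀/P)/ln(1+r) = −ln(0.34725)/ln(1.0195) ≈ 54.769, so the balance reaches zero during payment 55.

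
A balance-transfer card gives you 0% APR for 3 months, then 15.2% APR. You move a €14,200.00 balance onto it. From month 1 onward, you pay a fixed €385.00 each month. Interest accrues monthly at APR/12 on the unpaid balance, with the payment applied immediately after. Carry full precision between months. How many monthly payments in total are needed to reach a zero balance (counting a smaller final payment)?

Promo months 1–3 at r₀ = 0%/12 = 0; months 4+ at r₁ = 15.2%/12 = 0.0126667.
After month 3 (no interest yet): B = €14,200.00 − 3·€385.00 = €13,045.00.
Then at r₁ with €385.00/mo: n₂ = −ln(1 − r₁·B/P)/ln(1+r₁) ≈ 44.54 → 45 more payments.

48 months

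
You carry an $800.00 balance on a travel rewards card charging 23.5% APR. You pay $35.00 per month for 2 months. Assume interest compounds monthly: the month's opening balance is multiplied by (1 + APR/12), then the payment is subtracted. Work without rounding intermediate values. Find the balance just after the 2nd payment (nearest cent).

Monthly rate r = 23.5%/12 = 1.95833% = 0.0195833.
Each month: B ← B·(1+r) − $35.00.
Month 1: interest $15.67; balance after payment $780.67.
Month 2: interest $15.29; balance after payment $760.95.

$760.95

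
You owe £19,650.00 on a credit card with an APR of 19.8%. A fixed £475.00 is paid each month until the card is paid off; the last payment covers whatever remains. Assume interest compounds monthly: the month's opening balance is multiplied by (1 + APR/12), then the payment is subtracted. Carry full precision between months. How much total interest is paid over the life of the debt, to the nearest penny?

Monthly rate r = 19.8%/12 = 1.65% = 0.0165.
Payoff takes n = ⌈−ln(1 − rB₀/P)/ln(1+r)⌉ = ⌈70.119⌉ = 71 payments; the last is £57.05.
Total paid = 70·£475.00 + £57.05 = £33,307.05.
Total interest = total paid − principal = £33,307.05 − £19,650.00 = £13,657.05.

£13,657.05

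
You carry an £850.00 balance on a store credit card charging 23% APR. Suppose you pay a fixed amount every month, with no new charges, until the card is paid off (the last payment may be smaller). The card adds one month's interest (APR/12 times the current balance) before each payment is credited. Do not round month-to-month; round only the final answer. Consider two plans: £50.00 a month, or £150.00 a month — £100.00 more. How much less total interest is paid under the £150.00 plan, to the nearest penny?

£129.99

Monthly rate r = 23%/12 = 1.91667% = 0.0191667.
At £50.00/mo: n = ⌈−ln(1 − rB₀/P)/ln(1+r)⌉ = 21 payments (last £38.46); total interest = total paid − £850.00 = £188.46.
At £150.00/mo: 7 payments (last £8.47); total interest £58.47.
Interest saved = £188.46 − £58.47 = £129.99.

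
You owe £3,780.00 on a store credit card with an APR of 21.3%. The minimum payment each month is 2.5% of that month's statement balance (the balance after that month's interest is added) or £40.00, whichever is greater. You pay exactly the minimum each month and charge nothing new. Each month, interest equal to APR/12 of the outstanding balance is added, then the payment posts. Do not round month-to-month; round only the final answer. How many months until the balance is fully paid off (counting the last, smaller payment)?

Monthly rate r = 21.3%/12 = 1.775% = 0.01775.
While 2.5% of the post-interest balance exceeds £40.00, each month B ← (B·(1+r))·(1 − 0.025), i.e. B shrinks by the factor (1+r)·0.975 = 0.99231.
This holds for months 1–114. Entering month 115 the balance is £1,567.13; 2.5% of the post-interest balance is now below £40.00, so the flat £40.00 minimum applies from here.
From month 115 a fixed £40.00 at rate r clears £1,567.13 in 68 more payments. Total: 114 + 68 = 182 months.

182 months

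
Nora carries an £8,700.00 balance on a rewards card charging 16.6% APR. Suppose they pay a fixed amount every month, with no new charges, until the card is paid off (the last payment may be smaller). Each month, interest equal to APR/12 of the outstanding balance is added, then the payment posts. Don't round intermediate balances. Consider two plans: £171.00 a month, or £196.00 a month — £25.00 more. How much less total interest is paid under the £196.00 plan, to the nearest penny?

£1,562.65

Monthly rate r = 16.6%/12 = 1.38333% = 0.0138333.
At £171.00/mo: n = ⌈−ln(1 − rB₀/P)/ln(1+r)⌉ = 89 payments (last £96.55); total interest = total paid − £8,700.00 = £6,444.55.
At £196.00/mo: 70 payments (last £57.90); total interest £4,881.90.
Interest saved = £6,444.55 − £4,881.90 = £1,562.65.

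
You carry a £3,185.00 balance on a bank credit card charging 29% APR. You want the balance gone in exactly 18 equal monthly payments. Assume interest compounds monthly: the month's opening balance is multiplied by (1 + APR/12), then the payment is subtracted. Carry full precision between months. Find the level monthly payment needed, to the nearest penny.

Monthly rate r = 29%/12 = 2.41667% = 0.0241667.
Level-payment amortization: P = B₀·r / (1 − (1+r)^(−n)) = 3185.00·0.0241667 / (1 − 1.02417^(−18)).
Denominator 1 − (1+r)^(−18) = 0.349378311.
P = 76.9708 / 0.349378311 ≈ 220.31.

£220.31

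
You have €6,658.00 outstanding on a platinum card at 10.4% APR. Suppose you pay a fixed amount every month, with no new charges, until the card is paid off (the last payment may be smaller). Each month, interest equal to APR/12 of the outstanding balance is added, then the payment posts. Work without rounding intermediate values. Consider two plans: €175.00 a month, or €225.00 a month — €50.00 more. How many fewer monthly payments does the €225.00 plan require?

Monthly rate r = 10.4%/12 = 0.866667% = 0.00866667.
At €175.00/mo: n = ⌈−ln(1 − rB₀/P)/ln(1+r)⌉ = 47 payments (last €63.55); total interest = total paid − €6,658.00 = €1,455.55.
At €225.00/mo: 35 payments (last €76.63); total interest €1,068.63.
Payments saved = 47 − 35 = 12.

12 fewer payments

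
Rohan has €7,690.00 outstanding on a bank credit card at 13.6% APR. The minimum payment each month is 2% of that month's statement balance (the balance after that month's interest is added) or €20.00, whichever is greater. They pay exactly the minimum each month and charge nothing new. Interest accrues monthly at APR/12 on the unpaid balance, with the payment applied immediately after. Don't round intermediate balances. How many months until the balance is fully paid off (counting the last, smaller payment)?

303 months

Monthly rate r = 13.6%/12 = 1.13333% = 0.0113333.
While 2% of the post-interest balance exceeds €20.00, each month B ← (B·(1+r))·(1 − 0.02), i.e. B shrinks by the factor (1+r)·0.98 = 0.99111.
This holds for months 1–230. Entering month 231 the balance is €985.41; 2% of the post-interest balance is now below €20.00, so the flat €20.00 minimum applies from here.
From month 231 a fixed €20.00 at rate r clears €985.41 in 73 more payments. Total: 230 + 73 = 303 months.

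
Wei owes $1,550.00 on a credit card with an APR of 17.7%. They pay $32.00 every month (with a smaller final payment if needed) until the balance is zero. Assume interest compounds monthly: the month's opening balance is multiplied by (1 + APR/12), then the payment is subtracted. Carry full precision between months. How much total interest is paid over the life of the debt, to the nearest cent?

$1,189.19

Monthly rate r = 17.7%/12 = 1.475% = 0.01475.
Payoff takes n = ⌈−ln(1 − rB₀/P)/ln(1+r)⌉ = ⌈85.598⌉ = 86 payments; the last is $19.19.
Total paid = 85·$32.00 + $19.19 = $2,739.19.
Total interest = total paid − principal = $2,739.19 − $1,550.00 = $1,189.19.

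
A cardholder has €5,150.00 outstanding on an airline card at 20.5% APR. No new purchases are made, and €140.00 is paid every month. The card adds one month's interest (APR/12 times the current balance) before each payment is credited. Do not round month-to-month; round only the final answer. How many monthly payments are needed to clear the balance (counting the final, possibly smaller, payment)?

59 months

Monthly rate r = 20.5%/12 = 1.70833% = 0.0170833.
Recurrence: B ← B·(1+r) − €140.00.
Month 1: interest €87.98; balance after payment €5,097.98.
Month 2: interest €87.09; balance after payment €5,045.07.
Closed form: n = −ln(1 − rB₀/P)/ln(1+r) = −ln(0.37158)/ln(1.01708) ≈ 58.445, so the balance reaches zero during payment 59.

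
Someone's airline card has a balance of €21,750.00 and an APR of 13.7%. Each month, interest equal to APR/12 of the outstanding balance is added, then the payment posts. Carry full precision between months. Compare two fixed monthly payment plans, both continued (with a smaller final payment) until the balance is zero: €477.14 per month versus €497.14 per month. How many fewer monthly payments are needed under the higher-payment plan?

Monthly rate r = 13.7%/12 = 1.14167% = 0.0114167.
At €477.14/mo: n = ⌈−ln(1 − rB₀/P)/ln(1+r)⌉ = 65 payments (last €349.99); total interest = total paid − €21,750.00 = €9,136.95.
At €497.14/mo: 61 payments (last €481.48); total interest €8,559.88.
Payments saved = 65 − 61 = 4.

4 fewer payments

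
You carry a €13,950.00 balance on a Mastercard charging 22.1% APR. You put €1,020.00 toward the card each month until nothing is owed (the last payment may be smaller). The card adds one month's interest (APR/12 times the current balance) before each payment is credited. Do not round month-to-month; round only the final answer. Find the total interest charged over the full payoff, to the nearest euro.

€2,270

Monthly rate r = 22.1%/12 = 1.84167% = 0.0184167.
Payoff takes n = ⌈−ln(1 − rB₀/P)/ln(1+r)⌉ = ⌈15.901⌉ = 16 payments; the last is €920.17.
Total paid = 15·€1,020.00 + €920.17 = €16,220.17.
Total interest = total paid − principal = €16,220.17 − €13,950.00 = €2,270.17.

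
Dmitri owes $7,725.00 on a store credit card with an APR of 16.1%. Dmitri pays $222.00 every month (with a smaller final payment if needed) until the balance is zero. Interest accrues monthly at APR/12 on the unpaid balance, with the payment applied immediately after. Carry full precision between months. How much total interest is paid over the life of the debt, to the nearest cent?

Monthly rate r = 16.1%/12 = 1.34167% = 0.0134167.
Payoff takes n = ⌈−ln(1 − rB₀/P)/ln(1+r)⌉ = ⌈47.194⌉ = 48 payments; the last is $43.33.
Total paid = 47·$222.00 + $43.33 = $10,477.33.
Total interest = total paid − principal = $10,477.33 − $7,725.00 = $2,752.33.

$2,752.33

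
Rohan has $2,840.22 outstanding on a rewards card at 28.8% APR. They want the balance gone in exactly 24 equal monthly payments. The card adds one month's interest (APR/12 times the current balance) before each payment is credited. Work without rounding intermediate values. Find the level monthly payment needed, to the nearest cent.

$157.06

Monthly rate r = 28.8%/12 = 2.4% = 0.024.
Level-payment amortization: P = B₀·r / (1 − (1+r)^(−n)) = 2840.22·0.024 / (1 − 1.024^(−24)).
Denominator 1 − (1+r)^(−24) = 0.434020058.
P = 68.1653 / 0.434020058 ≈ 157.06.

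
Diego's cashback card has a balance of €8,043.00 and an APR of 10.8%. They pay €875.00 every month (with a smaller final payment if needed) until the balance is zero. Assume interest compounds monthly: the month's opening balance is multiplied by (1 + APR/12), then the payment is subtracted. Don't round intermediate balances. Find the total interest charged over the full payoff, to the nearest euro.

Monthly rate r = 10.8%/12 = 0.9% = 0.009.
Payoff takes n = ⌈−ln(1 − rB₀/P)/ln(1+r)⌉ = ⌈9.638⌉ = 10 payments; the last is €558.89.
Total paid = 9·€875.00 + €558.89 = €8,433.89.
Total interest = total paid − principal = €8,433.89 − €8,043.00 = €390.89.

€391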